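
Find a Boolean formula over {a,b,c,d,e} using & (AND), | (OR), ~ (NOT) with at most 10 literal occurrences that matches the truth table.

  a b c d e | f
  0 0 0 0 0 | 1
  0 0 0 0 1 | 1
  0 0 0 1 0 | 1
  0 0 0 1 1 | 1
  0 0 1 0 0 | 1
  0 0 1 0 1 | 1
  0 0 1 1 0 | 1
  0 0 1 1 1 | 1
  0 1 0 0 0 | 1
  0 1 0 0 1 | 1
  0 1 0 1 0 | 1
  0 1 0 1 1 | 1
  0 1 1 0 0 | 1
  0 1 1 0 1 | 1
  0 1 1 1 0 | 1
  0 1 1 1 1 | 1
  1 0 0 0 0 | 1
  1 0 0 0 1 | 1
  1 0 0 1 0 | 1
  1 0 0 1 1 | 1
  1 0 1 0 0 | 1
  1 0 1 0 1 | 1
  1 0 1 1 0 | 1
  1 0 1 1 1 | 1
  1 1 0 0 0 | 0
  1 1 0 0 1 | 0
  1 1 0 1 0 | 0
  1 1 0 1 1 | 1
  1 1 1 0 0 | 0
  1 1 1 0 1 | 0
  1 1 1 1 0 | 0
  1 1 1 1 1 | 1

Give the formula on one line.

((~b & a) | (((d & ~b) | ~a) | (e & d)))

  ~b = 11111111000000001111111100000000
  (~b & a) = 00000000000000001111111100000000
  (d & ~b) = 00110011000000000011001100000000
  ~a = 11111111111111110000000000000000
  ((d & ~b) | ~a) = 11111111111111110011001100000000
  (e & d) = 00010001000100010001000100010001
  (((d & ~b) | ~a) | (e & d)) = 11111111111111110011001100010001
  ((~b & a) | (((d & ~b) | ~a) | (e & d))) = 11111111111111111111111100010001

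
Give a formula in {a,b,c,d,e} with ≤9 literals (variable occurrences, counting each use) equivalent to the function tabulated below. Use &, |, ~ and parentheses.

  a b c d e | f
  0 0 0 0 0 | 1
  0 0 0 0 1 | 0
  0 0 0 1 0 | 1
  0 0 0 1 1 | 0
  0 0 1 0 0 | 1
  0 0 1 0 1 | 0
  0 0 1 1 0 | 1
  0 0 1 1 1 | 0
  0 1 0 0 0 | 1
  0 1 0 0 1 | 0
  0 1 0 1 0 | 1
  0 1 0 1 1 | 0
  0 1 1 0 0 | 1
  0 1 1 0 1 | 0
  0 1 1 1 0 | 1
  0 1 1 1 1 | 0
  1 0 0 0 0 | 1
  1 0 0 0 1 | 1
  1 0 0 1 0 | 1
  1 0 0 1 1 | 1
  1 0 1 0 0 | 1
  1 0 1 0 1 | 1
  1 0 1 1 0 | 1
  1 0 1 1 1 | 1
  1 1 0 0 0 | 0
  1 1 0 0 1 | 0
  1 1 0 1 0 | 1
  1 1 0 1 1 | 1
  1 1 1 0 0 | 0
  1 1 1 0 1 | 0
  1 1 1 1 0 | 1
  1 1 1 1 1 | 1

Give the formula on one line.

  ~e = 10101010101010101010101010101010
  (~e | a) = 10101010101010101111111111111111
  ~a = 11111111111111110000000000000000
  (d & a) = 00000000000000000011001100110011
  ~b = 11111111000000001111111100000000
  ((d & a) | ~b) = 11111111000000001111111100110011
  (~a | ((d & a) | ~b)) = 11111111111111111111111100110011
  ((~e | a) & (~a | ((d & a) | ~b))) = 10101010101010101111111100110011

((~e | a) & (~a | ((d & a) | ~b)))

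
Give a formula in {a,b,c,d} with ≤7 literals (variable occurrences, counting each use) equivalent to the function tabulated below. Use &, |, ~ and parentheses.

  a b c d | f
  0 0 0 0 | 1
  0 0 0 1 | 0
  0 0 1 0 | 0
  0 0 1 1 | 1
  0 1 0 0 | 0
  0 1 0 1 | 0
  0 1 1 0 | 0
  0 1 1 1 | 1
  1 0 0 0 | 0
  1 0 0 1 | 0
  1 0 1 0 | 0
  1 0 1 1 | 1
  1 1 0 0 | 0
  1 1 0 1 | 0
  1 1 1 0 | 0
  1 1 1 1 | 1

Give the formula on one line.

((c & d) | ((~d & (c | ~b)) & (~a & ~c)))

  (c & d) = 0001000100010001
  ~d = 1010101010101010
  ~b = 1111000011110000
  (c | ~b) = 1111001111110011
  (~d & (c | ~b)) = 1010001010100010
  ~a = 1111111100000000
  ~c = 1100110011001100
  (~a & ~c) = 1100110000000000
  ((~d & (c | ~b)) & (~a & ~c)) = 1000000000000000
  ((c & d) | ((~d & (c | ~b)) & (~a & ~c))) = 1001000100010001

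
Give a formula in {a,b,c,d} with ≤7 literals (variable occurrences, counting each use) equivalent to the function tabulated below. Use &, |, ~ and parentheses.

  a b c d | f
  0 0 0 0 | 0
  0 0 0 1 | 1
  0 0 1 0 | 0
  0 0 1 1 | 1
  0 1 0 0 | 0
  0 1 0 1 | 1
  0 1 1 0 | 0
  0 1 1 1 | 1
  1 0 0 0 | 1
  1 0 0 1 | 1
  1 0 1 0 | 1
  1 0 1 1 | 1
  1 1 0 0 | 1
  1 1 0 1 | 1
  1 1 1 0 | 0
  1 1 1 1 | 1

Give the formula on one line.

(d | ((~b | ~c) & a))

  ~b = 1111000011110000
  ~c = 1100110011001100
  (~b | ~c) = 1111110011111100
  ((~b | ~c) & a) = 0000000011111100
  (d | ((~b | ~c) & a)) = 0101010111111101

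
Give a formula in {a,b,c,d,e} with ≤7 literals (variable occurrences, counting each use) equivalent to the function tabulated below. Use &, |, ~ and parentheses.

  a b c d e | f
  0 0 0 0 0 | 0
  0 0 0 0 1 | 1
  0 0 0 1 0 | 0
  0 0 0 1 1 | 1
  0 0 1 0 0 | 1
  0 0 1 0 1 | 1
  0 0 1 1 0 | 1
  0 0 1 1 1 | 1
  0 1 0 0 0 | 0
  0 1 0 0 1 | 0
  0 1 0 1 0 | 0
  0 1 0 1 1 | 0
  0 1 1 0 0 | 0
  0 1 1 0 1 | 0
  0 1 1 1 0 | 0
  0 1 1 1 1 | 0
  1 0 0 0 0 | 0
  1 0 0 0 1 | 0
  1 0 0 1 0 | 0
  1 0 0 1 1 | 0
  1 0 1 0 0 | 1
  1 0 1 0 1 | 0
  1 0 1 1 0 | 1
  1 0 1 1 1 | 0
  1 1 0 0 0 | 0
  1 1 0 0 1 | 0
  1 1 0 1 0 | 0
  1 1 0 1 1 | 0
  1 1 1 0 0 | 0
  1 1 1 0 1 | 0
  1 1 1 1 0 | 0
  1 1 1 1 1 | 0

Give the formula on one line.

  ~b = 11111111000000001111111100000000
  ~a = 11111111111111110000000000000000
  (~a & e) = 01010101010101010000000000000000
  ~e = 10101010101010101010101010101010
  (~e & c) = 00001010000010100000101000001010
  ((~a & e) | (~e & c)) = 01011111010111110000101000001010
  (~b & ((~a & e) | (~e & c))) = 01011111000000000000101000000000

(~b & ((~a & e) | (~e & c)))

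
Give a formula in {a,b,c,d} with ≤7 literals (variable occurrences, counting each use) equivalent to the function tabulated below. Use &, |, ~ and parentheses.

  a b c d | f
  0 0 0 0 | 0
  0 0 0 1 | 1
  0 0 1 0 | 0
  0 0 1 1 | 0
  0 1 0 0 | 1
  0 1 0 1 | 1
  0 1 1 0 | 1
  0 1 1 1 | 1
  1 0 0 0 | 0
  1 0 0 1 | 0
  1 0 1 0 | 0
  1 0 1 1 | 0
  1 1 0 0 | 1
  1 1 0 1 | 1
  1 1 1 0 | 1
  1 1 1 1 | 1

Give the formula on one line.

  ~a = 1111111100000000
  (~a & d) = 0101010100000000
  ~c = 1100110011001100
  (c & b) = 0000001100000011
  (~c | (c & b)) = 1100111111001111
  ((~a & d) & (~c | (c & b))) = 0100010100000000
  (((~a & d) & (~c | (c & b))) | b) = 0100111100001111

(((~a & d) & (~c | (c & b))) | b)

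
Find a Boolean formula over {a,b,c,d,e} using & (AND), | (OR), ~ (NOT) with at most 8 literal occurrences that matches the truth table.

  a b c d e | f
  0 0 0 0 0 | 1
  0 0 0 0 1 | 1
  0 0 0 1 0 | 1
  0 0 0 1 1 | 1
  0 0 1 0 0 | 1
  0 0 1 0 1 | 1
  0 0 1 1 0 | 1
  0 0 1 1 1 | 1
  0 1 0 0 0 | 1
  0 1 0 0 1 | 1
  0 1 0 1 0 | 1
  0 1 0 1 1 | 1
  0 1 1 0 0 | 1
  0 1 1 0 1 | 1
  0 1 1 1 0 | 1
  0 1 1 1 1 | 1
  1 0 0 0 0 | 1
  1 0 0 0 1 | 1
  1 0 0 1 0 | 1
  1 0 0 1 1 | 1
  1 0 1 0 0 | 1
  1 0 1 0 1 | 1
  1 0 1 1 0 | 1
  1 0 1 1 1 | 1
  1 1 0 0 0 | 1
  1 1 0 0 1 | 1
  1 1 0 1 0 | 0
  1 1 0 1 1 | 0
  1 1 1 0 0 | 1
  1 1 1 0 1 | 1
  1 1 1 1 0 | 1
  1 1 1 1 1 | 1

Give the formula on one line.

(((a & (~b | c)) & (d | b)) | (~a | ~d))

  ~b = 11111111000000001111111100000000
  (~b | c) = 11111111000011111111111100001111
  (a & (~b | c)) = 00000000000000001111111100001111
  (d | b) = 00110011111111110011001111111111
  ((a & (~b | c)) & (d | b)) = 00000000000000000011001100001111
  ~a = 11111111111111110000000000000000
  ~d = 11001100110011001100110011001100
  (~a | ~d) = 11111111111111111100110011001100
  (((a & (~b | c)) & (d | b)) | (~a | ~d)) = 11111111111111111111111111001111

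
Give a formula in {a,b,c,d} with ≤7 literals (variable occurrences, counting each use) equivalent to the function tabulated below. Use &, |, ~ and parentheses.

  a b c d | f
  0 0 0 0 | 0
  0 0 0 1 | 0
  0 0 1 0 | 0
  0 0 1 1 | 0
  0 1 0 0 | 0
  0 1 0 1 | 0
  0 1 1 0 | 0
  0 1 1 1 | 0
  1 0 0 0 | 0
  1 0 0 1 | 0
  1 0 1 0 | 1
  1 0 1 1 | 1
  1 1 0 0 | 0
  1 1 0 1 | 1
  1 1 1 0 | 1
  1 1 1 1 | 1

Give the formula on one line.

  (c | d) = 0111011101110111
  ((c | d) & a) = 0000000001110111
  ~a = 1111111100000000
  (~a & d) = 0101010100000000
  ((~a & d) | c) = 0111011100110011
  (b | ((~a & d) | c)) = 0111111100111111
  (((c | d) & a) & (b | ((~a & d) | c))) = 0000000000110111

(((c | d) & a) & (b | ((~a & d) | c)))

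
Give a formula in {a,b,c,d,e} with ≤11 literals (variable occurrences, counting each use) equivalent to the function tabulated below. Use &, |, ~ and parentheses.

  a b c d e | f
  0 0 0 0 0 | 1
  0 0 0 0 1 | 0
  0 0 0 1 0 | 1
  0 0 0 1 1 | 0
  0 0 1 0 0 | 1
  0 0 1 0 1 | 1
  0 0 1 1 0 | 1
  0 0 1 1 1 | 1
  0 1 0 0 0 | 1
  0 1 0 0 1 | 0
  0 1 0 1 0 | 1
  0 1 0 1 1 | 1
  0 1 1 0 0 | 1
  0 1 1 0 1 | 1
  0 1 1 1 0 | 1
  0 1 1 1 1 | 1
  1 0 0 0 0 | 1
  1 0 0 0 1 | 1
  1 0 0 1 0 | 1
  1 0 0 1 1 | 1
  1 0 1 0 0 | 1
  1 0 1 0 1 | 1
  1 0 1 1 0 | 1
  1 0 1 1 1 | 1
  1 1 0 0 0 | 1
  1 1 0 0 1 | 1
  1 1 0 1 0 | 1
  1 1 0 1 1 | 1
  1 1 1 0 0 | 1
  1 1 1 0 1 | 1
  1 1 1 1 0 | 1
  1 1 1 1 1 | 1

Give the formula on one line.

  (a | c) = 00001111000011111111111111111111
  ~e = 10101010101010101010101010101010
  ((a | c) | ~e) = 10101111101011111111111111111111
  (d & b) = 00000000001100110000000000110011
  ~b = 11111111000000001111111100000000
  (d & ~b) = 00110011000000000011001100000000
  ~c = 11110000111100001111000011110000
  ~d = 11001100110011001100110011001100
  (~c | ~d) = 11111100111111001111110011111100
  ((d & ~b) | (~c | ~d)) = 11111111111111001111111111111100
  ((d & b) & ((d & ~b) | (~c | ~d))) = 00000000001100000000000000110000
  (((a | c) | ~e) | ((d & b) & ((d & ~b) | (~c | ~d)))) = 10101111101111111111111111111111

(((a | c) | ~e) | ((d & b) & ((d & ~b) | (~c | ~d))))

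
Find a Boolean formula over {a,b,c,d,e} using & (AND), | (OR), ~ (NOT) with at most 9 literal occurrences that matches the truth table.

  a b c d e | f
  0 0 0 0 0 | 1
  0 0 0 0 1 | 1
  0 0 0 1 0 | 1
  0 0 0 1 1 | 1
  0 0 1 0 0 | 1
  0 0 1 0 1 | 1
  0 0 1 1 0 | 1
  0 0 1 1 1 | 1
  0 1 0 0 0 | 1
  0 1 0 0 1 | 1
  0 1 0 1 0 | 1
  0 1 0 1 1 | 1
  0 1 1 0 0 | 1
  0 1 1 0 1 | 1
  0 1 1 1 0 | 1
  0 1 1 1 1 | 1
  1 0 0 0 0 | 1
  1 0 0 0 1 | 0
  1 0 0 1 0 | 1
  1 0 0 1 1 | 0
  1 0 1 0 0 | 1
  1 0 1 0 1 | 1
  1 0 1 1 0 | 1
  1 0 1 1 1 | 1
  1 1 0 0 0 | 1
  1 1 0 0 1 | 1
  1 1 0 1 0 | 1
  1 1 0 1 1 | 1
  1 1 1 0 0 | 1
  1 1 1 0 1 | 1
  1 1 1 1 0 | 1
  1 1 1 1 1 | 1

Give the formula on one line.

  ~a = 11111111111111110000000000000000
  ~e = 10101010101010101010101010101010
  (~a | ~e) = 11111111111111111010101010101010
  ((~a | ~e) | b) = 11111111111111111010101011111111
  (c & e) = 00000101000001010000010100000101
  ~b = 11111111000000001111111100000000
  (~b & a) = 00000000000000001111111100000000
  ~d = 11001100110011001100110011001100
  ((~b & a) | ~d) = 11001100110011001111111111001100
  (~b | ((~b & a) | ~d)) = 11111111110011001111111111001100
  ((c & e) & (~b | ((~b & a) | ~d))) = 00000101000001000000010100000100
  (((~a | ~e) | b) | ((c & e) & (~b | ((~b & a) | ~d)))) = 11111111111111111010111111111111

(((~a | ~e) | b) | ((c & e) & (~b | ((~b & a) | ~d))))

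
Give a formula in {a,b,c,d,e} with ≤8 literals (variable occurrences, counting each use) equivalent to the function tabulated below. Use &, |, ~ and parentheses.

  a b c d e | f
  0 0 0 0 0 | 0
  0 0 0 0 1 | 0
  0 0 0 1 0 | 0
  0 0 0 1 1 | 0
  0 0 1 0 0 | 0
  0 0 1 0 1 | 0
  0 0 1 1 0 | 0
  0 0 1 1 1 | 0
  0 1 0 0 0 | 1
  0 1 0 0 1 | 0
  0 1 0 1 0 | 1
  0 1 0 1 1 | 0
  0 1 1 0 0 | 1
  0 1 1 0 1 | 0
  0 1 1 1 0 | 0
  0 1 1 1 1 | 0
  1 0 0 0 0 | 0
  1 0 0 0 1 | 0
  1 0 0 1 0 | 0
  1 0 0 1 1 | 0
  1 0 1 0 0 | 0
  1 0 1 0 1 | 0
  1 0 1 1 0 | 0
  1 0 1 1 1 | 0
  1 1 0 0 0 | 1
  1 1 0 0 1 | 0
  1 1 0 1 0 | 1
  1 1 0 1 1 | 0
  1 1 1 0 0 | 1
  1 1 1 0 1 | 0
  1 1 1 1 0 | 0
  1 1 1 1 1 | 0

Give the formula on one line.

  ~b = 11111111000000001111111100000000
  ~e = 10101010101010101010101010101010
  (~b | ~e) = 11111111101010101111111110101010
  (b & (~b | ~e)) = 00000000101010100000000010101010
  ~d = 11001100110011001100110011001100
  ~c = 11110000111100001111000011110000
  (~d | ~c) = 11111100111111001111110011111100
  (~b | (~d | ~c)) = 11111111111111001111111111111100
  ((b & (~b | ~e)) & (~b | (~d | ~c))) = 00000000101010000000000010101000

((b & (~b | ~e)) & (~b | (~d | ~c)))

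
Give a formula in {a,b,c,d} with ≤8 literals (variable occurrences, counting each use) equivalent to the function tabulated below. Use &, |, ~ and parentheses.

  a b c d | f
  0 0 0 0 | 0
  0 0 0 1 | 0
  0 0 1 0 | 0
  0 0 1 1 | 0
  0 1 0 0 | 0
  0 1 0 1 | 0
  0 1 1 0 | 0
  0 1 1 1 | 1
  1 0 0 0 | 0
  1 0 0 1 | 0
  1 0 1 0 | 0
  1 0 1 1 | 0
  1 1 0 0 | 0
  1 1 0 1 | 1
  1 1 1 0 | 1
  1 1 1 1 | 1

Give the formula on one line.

  (b & a) = 0000000000001111
  (d | c) = 0111011101110111
  ((b & a) & (d | c)) = 0000000000000111
  ~a = 1111111100000000
  (c & ~a) = 0011001100000000
  ((c & ~a) & d) = 0001000100000000
  (b & ((c & ~a) & d)) = 0000000100000000
  (((b & a) & (d | c)) | (b & ((c & ~a) & d))) = 0000000100000111

(((b & a) & (d | c)) | (b & ((c & ~a) & d)))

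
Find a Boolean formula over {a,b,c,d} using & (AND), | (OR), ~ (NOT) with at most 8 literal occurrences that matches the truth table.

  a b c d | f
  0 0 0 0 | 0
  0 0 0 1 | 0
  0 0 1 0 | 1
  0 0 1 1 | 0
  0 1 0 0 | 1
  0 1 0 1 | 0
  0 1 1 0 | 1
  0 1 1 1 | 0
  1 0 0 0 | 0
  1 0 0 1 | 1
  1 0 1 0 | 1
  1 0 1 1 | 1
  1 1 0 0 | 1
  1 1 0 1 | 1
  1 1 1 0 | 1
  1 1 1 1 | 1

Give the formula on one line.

  (d | c) = 0111011101110111
  ((d | c) | b) = 0111111101111111
  ~d = 1010101010101010
  (a | ~d) = 1010101011111111
  (((d | c) | b) & (a | ~d)) = 0010101001111111

(((d | c) | b) & (a | ~d))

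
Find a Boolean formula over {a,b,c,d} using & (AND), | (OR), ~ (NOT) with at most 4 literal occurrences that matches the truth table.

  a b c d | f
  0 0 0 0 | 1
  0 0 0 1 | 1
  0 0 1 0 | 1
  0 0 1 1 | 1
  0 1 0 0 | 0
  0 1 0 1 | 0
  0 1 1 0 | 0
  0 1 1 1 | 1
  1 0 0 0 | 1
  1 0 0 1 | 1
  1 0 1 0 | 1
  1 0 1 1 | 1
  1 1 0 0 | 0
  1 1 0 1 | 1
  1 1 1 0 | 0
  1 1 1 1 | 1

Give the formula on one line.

  (a | c) = 0011001111111111
  ((a | c) & d) = 0001000101010101
  ~b = 1111000011110000
  (((a | c) & d) | ~b) = 1111000111110101

(((a | c) & d) | ~b)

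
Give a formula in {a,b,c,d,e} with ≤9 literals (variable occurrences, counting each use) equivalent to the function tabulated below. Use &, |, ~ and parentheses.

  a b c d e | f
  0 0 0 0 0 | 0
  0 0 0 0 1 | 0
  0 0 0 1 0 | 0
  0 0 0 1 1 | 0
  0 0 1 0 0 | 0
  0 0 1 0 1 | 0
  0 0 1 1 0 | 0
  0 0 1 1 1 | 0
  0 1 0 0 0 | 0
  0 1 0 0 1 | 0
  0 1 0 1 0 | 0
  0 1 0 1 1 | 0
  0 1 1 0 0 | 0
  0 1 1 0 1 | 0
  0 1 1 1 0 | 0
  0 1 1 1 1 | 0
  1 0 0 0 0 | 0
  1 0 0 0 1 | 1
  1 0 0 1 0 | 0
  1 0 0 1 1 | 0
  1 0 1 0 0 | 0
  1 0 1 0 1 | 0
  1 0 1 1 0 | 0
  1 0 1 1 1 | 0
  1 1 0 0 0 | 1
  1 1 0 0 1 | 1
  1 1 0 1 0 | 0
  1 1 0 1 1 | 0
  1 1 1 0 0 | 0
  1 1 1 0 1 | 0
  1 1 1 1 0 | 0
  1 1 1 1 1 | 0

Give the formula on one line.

  ~e = 10101010101010101010101010101010
  (a & ~e) = 00000000000000001010101010101010
  ((a & ~e) & b) = 00000000000000000000000010101010
  (e | ((a & ~e) & b)) = 01010101010101010101010111111111
  ~d = 11001100110011001100110011001100
  ~c = 11110000111100001111000011110000
  (~d & ~c) = 11000000110000001100000011000000
  (a & (~d & ~c)) = 00000000000000001100000011000000
  ((e | ((a & ~e) & b)) & (a & (~d & ~c))) = 00000000000000000100000011000000

((e | ((a & ~e) & b)) & (a & (~d & ~c)))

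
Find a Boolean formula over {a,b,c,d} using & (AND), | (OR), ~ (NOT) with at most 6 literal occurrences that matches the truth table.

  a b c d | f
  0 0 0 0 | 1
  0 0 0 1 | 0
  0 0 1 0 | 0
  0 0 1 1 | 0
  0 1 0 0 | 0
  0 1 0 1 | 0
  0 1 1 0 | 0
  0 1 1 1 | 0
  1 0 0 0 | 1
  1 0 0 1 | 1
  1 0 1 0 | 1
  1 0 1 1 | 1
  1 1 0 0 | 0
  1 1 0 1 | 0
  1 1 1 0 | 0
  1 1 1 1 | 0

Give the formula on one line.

  ~b = 1111000011110000
  ~d = 1010101010101010
  ~c = 1100110011001100
  (b | ~c) = 1100111111001111
  (~d & (b | ~c)) = 1000101010001010
  ((~d & (b | ~c)) | a) = 1000101011111111
  (~b & ((~d & (b | ~c)) | a)) = 1000000011110000

(~b & ((~d & (b | ~c)) | a))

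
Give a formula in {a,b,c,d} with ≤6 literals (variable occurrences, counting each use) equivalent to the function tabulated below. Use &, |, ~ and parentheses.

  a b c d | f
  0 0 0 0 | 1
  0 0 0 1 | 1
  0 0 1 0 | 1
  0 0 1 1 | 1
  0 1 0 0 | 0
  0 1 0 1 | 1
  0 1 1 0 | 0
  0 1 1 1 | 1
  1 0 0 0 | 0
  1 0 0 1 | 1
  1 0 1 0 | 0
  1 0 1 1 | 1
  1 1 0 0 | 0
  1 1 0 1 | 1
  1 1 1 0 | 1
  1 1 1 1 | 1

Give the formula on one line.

(((~b & ~a) | (b & (c & a))) | d)

  ~b = 1111000011110000
  ~a = 1111111100000000
  (~b & ~a) = 1111000000000000
  (c & a) = 0000000000110011
  (b & (c & a)) = 0000000000000011
  ((~b & ~a) | (b & (c & a))) = 1111000000000011
  (((~b & ~a) | (b & (c & a))) | d) = 1111010101010111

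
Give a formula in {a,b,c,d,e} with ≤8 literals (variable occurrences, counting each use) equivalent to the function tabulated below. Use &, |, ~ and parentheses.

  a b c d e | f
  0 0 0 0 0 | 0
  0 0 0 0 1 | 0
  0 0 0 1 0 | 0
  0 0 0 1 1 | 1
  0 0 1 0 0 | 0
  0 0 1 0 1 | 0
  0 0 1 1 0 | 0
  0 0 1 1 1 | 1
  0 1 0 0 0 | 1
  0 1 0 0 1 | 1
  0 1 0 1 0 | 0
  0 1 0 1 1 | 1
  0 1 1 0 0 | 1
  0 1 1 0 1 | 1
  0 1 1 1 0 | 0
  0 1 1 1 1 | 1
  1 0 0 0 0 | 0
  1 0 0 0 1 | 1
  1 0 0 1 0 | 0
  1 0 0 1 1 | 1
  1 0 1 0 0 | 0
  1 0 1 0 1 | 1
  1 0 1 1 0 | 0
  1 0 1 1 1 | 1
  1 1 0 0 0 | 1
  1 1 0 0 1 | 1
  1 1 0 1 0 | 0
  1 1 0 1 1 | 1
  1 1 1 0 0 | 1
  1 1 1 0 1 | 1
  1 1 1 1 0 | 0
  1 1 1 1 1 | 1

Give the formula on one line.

((b & ~d) | ((d | ((a & (~b | c)) & ~b)) & e))

  ~d = 11001100110011001100110011001100
  (b & ~d) = 00000000110011000000000011001100
  ~b = 11111111000000001111111100000000
  (~b | c) = 11111111000011111111111100001111
  (a & (~b | c)) = 00000000000000001111111100001111
  ((a & (~b | c)) & ~b) = 00000000000000001111111100000000
  (d | ((a & (~b | c)) & ~b)) = 00110011001100111111111100110011
  ((d | ((a & (~b | c)) & ~b)) & e) = 00010001000100010101010100010001
  ((b & ~d) | ((d | ((a & (~b | c)) & ~b)) & e)) = 00010001110111010101010111011101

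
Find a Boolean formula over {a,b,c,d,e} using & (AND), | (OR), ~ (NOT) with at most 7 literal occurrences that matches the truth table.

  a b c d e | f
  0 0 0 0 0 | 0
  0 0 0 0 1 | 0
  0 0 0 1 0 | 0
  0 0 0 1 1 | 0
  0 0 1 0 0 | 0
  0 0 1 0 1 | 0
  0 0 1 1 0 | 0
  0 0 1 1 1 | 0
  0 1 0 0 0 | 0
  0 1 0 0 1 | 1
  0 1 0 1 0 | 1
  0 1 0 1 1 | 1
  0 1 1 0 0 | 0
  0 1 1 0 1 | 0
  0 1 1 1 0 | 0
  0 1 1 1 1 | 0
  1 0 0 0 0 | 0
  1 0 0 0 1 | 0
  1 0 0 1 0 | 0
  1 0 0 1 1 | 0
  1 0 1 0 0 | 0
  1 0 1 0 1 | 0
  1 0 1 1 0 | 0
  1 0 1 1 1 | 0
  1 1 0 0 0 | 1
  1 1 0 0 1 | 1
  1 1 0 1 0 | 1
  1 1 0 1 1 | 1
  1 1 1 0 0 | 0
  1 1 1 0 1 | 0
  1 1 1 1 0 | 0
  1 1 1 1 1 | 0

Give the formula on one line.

((~c & b) & (d | (a | e)))

  ~c = 11110000111100001111000011110000
  (~c & b) = 00000000111100000000000011110000
  (a | e) = 01010101010101011111111111111111
  (d | (a | e)) = 01110111011101111111111111111111
  ((~c & b) & (d | (a | e))) = 00000000011100000000000011110000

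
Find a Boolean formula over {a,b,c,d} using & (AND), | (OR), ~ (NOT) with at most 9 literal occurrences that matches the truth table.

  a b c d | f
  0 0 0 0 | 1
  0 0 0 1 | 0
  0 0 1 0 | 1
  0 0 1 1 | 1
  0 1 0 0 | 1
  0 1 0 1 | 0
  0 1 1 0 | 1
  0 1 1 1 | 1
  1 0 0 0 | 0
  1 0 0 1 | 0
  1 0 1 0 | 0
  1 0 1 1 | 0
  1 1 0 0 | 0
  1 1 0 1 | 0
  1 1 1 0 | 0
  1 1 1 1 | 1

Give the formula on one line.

  ~d = 1010101010101010
  ~a = 1111111100000000
  (~d & ~a) = 1010101000000000
  ((~d & ~a) | c) = 1011101100110011
  (((~d & ~a) | c) & ~a) = 1011101100000000
  (d & a) = 0000000001010101
  ((d & a) & c) = 0000000000010001
  (b & ((d & a) & c)) = 0000000000000001
  ((((~d & ~a) | c) & ~a) | (b & ((d & a) & c))) = 1011101100000001

((((~d & ~a) | c) & ~a) | (b & ((d & a) & c)))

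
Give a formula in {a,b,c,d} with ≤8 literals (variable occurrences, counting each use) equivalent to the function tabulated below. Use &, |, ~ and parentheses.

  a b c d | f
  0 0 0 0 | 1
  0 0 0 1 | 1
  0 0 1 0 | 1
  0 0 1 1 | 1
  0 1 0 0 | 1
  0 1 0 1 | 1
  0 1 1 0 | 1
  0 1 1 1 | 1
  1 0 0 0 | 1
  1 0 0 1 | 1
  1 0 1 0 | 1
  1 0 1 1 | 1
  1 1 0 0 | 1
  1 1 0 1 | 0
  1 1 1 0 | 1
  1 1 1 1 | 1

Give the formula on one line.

  ~d = 1010101010101010
  (~d & c) = 0010001000100010
  ~a = 1111111100000000
  ((~d & c) | ~a) = 1111111100100010
  ~b = 1111000011110000
  (((~d & c) | ~a) | ~b) = 1111111111110010
  (~d | c) = 1011101110111011
  ((((~d & c) | ~a) | ~b) | (~d | c)) = 1111111111111011

((((~d & c) | ~a) | ~b) | (~d | c))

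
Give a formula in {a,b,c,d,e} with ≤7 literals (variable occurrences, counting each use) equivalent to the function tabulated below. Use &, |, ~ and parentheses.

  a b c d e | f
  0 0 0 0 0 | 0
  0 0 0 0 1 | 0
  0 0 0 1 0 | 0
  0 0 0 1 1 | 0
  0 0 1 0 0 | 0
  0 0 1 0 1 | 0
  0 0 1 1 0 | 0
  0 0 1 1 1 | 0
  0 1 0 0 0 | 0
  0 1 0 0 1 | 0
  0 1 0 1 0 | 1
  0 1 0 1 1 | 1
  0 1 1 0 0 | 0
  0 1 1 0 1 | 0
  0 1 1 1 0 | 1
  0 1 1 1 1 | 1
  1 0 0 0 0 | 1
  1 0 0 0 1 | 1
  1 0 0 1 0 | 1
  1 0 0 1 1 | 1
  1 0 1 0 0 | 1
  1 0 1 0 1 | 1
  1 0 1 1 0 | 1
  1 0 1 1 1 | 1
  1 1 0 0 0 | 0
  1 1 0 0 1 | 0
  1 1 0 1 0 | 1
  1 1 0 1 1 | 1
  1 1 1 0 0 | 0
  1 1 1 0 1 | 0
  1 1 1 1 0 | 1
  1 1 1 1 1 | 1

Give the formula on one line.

  ~b = 11111111000000001111111100000000
  (~b | d) = 11111111001100111111111100110011
  (a | b) = 00000000111111111111111111111111
  ((~b | d) & (a | b)) = 00000000001100111111111100110011

((~b | d) & (a | b))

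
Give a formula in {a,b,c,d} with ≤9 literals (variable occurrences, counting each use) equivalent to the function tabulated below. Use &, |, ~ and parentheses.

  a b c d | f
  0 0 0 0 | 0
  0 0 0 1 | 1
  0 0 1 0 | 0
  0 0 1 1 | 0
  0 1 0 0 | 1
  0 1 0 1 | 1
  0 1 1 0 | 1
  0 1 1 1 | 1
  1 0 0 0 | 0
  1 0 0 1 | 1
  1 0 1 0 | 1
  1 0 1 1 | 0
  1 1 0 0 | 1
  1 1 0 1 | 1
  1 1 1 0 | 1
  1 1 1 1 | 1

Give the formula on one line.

  (b | c) = 0011111100111111
  ~d = 1010101010101010
  (~d & a) = 0000000010101010
  ((b | c) & (~d & a)) = 0000000000101010
  ~c = 1100110011001100
  (c | b) = 0011111100111111
  ((c | b) | d) = 0111111101111111
  (~c & ((c | b) | d)) = 0100110001001100
  (((b | c) & (~d & a)) | (~c & ((c | b) | d))) = 0100110001101110
  (b | (((b | c) & (~d & a)) | (~c & ((c | b) | d)))) = 0100111101101111

(b | (((b | c) & (~d & a)) | (~c & ((c | b) | d))))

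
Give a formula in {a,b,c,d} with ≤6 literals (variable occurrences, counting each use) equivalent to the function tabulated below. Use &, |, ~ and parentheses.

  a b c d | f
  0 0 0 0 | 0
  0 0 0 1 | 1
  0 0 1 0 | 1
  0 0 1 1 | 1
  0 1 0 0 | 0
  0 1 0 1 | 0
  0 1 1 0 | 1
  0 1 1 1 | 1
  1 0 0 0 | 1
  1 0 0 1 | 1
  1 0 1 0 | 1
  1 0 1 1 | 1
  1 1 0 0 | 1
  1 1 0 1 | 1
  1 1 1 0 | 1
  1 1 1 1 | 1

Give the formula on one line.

  ~b = 1111000011110000
  (d & ~b) = 0101000001010000
  (c | a) = 0011001111111111
  ((d & ~b) | (c | a)) = 0111001111111111

((d & ~b) | (c | a))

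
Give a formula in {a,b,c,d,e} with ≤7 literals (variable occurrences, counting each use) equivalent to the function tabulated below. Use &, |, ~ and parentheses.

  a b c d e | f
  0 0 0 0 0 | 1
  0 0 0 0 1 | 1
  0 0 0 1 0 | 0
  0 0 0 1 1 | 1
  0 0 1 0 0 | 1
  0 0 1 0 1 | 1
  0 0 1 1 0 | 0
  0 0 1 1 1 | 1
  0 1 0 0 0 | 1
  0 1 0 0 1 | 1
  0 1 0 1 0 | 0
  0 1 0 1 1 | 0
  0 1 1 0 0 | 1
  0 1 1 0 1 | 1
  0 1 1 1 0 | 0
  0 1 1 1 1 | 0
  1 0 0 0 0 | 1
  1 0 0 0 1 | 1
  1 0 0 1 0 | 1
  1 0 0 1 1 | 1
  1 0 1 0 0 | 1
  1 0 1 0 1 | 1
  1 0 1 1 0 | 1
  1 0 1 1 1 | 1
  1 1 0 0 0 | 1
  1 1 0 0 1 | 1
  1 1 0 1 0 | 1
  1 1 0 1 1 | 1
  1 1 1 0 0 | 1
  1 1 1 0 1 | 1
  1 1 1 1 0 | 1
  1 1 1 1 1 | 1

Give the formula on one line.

  ~b = 11111111000000001111111100000000
  (~b & e) = 01010101000000000101010100000000
  ((~b & e) | a) = 01010101000000001111111111111111
  ~d = 11001100110011001100110011001100
  (((~b & e) | a) | ~d) = 11011101110011001111111111111111

(((~b & e) | a) | ~d)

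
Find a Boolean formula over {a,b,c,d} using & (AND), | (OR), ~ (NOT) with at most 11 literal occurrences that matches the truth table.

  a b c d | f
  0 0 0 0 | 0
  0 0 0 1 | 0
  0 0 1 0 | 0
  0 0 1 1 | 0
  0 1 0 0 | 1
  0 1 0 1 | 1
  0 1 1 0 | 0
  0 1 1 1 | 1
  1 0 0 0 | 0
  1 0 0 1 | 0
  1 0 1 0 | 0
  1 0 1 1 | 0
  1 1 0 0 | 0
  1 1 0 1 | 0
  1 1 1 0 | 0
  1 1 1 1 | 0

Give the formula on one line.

((((~c & b) | d) & (((b & d) | ~c) & (~b | ~a))) & b)

  ~c = 1100110011001100
  (~c & b) = 0000110000001100
  ((~c & b) | d) = 0101110101011101
  (b & d) = 0000010100000101
  ((b & d) | ~c) = 1100110111001101
  ~b = 1111000011110000
  ~a = 1111111100000000
  (~b | ~a) = 1111111111110000
  (((b & d) | ~c) & (~b | ~a)) = 1100110111000000
  (((~c & b) | d) & (((b & d) | ~c) & (~b | ~a))) = 0100110101000000
  ((((~c & b) | d) & (((b & d) | ~c) & (~b | ~a))) & b) = 0000110100000000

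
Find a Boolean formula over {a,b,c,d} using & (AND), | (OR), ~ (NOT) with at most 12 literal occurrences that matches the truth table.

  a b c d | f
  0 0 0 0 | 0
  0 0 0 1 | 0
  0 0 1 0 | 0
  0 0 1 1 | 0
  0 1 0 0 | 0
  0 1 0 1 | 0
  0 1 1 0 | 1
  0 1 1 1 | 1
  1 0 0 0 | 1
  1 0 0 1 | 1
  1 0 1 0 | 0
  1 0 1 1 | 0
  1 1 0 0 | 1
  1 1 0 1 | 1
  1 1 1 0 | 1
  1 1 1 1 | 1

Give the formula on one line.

((a & ~c) | ((((a & ~c) | (b & ~d)) | (b & c)) & c))

  ~c = 1100110011001100
  (a & ~c) = 0000000011001100
  ~d = 1010101010101010
  (b & ~d) = 0000101000001010
  ((a & ~c) | (b & ~d)) = 0000101011001110
  (b & c) = 0000001100000011
  (((a & ~c) | (b & ~d)) | (b & c)) = 0000101111001111
  ((((a & ~c) | (b & ~d)) | (b & c)) & c) = 0000001100000011
  ((a & ~c) | ((((a & ~c) | (b & ~d)) | (b & c)) & c)) = 0000001111001111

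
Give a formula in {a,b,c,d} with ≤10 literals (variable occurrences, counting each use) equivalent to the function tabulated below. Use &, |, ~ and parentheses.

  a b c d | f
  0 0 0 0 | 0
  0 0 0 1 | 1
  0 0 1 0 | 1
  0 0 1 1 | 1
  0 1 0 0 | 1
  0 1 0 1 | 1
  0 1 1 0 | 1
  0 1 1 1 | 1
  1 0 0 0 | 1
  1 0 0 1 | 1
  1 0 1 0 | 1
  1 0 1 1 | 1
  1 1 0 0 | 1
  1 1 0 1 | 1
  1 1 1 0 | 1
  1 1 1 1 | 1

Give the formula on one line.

  (c & b) = 0000001100000011
  (a | d) = 0101010111111111
  ((c & b) | (a | d)) = 0101011111111111
  ~b = 1111000011110000
  (~b & c) = 0011000000110000
  (b | (~b & c)) = 0011111100111111
  (((c & b) | (a | d)) | (b | (~b & c))) = 0111111111111111

(((c & b) | (a | d)) | (b | (~b & c)))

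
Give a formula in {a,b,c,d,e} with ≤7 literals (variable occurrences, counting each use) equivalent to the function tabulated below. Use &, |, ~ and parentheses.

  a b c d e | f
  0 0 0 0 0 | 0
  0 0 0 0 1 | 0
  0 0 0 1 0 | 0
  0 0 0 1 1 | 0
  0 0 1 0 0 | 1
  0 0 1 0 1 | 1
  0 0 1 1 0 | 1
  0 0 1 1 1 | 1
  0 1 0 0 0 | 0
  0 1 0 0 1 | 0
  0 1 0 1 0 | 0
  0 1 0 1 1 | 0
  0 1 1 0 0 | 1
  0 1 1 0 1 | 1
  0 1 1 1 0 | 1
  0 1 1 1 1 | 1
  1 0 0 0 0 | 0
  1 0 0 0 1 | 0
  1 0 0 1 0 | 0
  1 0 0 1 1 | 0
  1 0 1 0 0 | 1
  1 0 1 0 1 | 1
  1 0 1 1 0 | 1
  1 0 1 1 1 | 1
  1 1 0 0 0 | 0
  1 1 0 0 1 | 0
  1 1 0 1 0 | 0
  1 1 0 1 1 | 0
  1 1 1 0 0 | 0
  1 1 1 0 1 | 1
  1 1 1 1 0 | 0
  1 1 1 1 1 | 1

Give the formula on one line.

  ~a = 11111111111111110000000000000000
  ~b = 11111111000000001111111100000000
  (~a | ~b) = 11111111111111111111111100000000
  ((~a | ~b) | e) = 11111111111111111111111101010101
  (((~a | ~b) | e) & c) = 00001111000011110000111100000101

(((~a | ~b) | e) & c)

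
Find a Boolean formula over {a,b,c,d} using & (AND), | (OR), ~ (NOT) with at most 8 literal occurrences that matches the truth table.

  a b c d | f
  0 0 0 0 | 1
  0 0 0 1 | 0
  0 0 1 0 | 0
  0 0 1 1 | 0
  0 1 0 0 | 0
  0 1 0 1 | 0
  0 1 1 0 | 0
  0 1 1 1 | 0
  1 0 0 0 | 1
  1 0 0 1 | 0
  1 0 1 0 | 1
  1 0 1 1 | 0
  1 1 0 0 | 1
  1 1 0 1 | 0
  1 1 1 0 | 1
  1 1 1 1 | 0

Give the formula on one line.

  ~d = 1010101010101010
  (a & ~d) = 0000000010101010
  ~c = 1100110011001100
  ~b = 1111000011110000
  (~c & ~b) = 1100000011000000
  (b & c) = 0000001100000011
  ((b & c) | ~d) = 1010101110101011
  ((~c & ~b) & ((b & c) | ~d)) = 1000000010000000
  ((a & ~d) | ((~c & ~b) & ((b & c) | ~d))) = 1000000010101010

((a & ~d) | ((~c & ~b) & ((b & c) | ~d)))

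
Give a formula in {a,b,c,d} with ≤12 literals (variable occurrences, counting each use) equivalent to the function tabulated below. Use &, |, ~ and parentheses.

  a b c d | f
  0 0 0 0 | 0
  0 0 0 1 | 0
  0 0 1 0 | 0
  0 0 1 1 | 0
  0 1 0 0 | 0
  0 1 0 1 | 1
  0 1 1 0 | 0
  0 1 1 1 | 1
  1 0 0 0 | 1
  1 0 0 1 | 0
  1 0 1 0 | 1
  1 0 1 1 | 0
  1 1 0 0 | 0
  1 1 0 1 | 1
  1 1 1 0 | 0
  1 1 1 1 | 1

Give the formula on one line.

(((a & (~b & ((d & b) | ~d))) | d) & (b | (~d & a)))

  ~b = 1111000011110000
  (d & b) = 0000010100000101
  ~d = 1010101010101010
  ((d & b) | ~d) = 1010111110101111
  (~b & ((d & b) | ~d)) = 1010000010100000
  (a & (~b & ((d & b) | ~d))) = 0000000010100000
  ((a & (~b & ((d & b) | ~d))) | d) = 0101010111110101
  (~d & a) = 0000000010101010
  (b | (~d & a)) = 0000111110101111
  (((a & (~b & ((d & b) | ~d))) | d) & (b | (~d & a))) = 0000010110100101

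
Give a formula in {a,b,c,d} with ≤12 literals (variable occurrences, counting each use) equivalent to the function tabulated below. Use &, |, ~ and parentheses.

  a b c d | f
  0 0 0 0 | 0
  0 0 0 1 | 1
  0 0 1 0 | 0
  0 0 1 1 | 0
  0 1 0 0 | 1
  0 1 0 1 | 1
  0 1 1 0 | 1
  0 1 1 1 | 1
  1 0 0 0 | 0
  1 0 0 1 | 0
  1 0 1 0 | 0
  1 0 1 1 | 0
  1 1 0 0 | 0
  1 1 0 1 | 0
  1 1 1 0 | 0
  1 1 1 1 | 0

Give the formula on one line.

  ~c = 1100110011001100
  (d | b) = 0101111101011111
  (~c & (d | b)) = 0100110001001100
  ~a = 1111111100000000
  ((~c & (d | b)) & ~a) = 0100110000000000
  (((~c & (d | b)) & ~a) & d) = 0100010000000000
  ~b = 1111000011110000
  (~c & ~b) = 1100000011000000
  (~a | (~c & ~b)) = 1111111111000000
  (b & (~a | (~c & ~b))) = 0000111100000000
  ((((~c & (d | b)) & ~a) & d) | (b & (~a | (~c & ~b)))) = 0100111100000000

((((~c & (d | b)) & ~a) & d) | (b & (~a | (~c & ~b))))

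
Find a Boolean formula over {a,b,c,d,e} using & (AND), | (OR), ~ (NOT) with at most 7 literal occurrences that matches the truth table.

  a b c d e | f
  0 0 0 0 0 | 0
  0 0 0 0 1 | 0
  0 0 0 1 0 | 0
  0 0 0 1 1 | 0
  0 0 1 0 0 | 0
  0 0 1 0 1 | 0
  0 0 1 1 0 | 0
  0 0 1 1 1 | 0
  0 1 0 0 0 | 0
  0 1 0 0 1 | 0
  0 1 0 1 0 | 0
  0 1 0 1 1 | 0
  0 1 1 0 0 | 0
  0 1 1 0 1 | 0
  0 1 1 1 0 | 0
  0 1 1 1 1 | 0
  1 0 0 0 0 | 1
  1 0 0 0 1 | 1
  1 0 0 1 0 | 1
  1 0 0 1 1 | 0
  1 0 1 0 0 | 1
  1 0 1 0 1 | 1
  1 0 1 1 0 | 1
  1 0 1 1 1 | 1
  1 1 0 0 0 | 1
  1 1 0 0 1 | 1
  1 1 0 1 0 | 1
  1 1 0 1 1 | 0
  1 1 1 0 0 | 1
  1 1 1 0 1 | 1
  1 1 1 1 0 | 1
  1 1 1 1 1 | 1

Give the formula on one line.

((a & (d & ~e)) | ((c | (~c & ~d)) & a))

  ~e = 10101010101010101010101010101010
  (d & ~e) = 00100010001000100010001000100010
  (a & (d & ~e)) = 00000000000000000010001000100010
  ~c = 11110000111100001111000011110000
  ~d = 11001100110011001100110011001100
  (~c & ~d) = 11000000110000001100000011000000
  (c | (~c & ~d)) = 11001111110011111100111111001111
  ((c | (~c & ~d)) & a) = 00000000000000001100111111001111
  ((a & (d & ~e)) | ((c | (~c & ~d)) & a)) = 00000000000000001110111111101111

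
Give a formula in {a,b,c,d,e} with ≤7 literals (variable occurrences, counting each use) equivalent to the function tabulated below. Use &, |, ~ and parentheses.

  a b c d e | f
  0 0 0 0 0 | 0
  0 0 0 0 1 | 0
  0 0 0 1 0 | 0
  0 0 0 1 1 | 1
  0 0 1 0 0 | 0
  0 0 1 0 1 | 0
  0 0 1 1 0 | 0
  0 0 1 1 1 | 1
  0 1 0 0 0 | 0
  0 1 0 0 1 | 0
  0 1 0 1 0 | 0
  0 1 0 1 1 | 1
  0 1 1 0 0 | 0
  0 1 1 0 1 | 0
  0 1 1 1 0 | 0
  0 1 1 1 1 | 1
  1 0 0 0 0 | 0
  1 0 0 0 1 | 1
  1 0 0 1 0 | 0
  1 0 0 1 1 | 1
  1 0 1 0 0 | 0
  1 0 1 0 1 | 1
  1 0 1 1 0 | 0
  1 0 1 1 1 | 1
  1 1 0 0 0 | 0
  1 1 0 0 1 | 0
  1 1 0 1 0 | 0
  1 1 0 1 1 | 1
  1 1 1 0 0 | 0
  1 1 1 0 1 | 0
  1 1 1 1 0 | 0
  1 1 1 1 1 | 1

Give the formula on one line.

(e & (d | (~b & a)))

  ~b = 11111111000000001111111100000000
  (~b & a) = 00000000000000001111111100000000
  (d | (~b & a)) = 00110011001100111111111100110011
  (e & (d | (~b & a))) = 00010001000100010101010100010001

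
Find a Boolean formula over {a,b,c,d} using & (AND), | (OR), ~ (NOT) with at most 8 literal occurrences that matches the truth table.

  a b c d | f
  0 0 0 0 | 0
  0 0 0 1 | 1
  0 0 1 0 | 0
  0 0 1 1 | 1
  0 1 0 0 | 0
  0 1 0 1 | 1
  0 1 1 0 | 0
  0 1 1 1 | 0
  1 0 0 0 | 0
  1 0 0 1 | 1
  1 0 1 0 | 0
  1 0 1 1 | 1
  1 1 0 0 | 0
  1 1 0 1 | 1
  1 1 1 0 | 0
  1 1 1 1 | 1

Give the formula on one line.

  ~b = 1111000011110000
  ~c = 1100110011001100
  (~b | ~c) = 1111110011111100
  (b & ~c) = 0000110000001100
  ((b & ~c) | a) = 0000110011111111
  ((~b | ~c) | ((b & ~c) | a)) = 1111110011111111
  (((~b | ~c) | ((b & ~c) | a)) & d) = 0101010001010101

(((~b | ~c) | ((b & ~c) | a)) & d)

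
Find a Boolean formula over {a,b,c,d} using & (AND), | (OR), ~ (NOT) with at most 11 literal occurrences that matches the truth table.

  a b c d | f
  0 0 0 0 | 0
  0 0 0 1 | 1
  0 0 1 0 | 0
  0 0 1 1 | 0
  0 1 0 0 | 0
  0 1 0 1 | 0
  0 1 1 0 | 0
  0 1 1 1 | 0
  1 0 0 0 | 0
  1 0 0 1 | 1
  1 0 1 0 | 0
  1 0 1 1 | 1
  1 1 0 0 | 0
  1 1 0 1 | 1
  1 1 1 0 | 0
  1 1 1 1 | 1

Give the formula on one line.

  ~d = 1010101010101010
  ~b = 1111000011110000
  (a | ~b) = 1111000011111111
  (~d | (a | ~b)) = 1111101011111111
  ~c = 1100110011001100
  (d | ~c) = 1101110111011101
  (~c | a) = 1100110011111111
  ((d | ~c) & (~c | a)) = 1100110011011101
  (((d | ~c) & (~c | a)) & d) = 0100010001010101
  ((~d | (a | ~b)) & (((d | ~c) & (~c | a)) & d)) = 0100000001010101

((~d | (a | ~b)) & (((d | ~c) & (~c | a)) & d))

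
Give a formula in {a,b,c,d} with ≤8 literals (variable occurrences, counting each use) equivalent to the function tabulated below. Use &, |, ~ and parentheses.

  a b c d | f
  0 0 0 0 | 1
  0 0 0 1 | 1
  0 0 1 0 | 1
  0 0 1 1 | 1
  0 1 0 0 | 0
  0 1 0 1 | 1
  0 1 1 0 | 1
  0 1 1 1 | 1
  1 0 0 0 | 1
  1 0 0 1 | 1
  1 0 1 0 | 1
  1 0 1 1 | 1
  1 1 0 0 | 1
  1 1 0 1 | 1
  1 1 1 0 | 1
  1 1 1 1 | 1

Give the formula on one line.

  (d | c) = 0111011101110111
  ~d = 1010101010101010
  ~b = 1111000011110000
  (~d | ~b) = 1111101011111010
  (d | ~b) = 1111010111110101
  ((~d | ~b) & (d | ~b)) = 1111000011110000
  ((d | c) | ((~d | ~b) & (d | ~b))) = 1111011111110111
  (a | ~b) = 1111000011111111
  (((d | c) | ((~d | ~b) & (d | ~b))) | (a | ~b)) = 1111011111111111

(((d | c) | ((~d | ~b) & (d | ~b))) | (a | ~b))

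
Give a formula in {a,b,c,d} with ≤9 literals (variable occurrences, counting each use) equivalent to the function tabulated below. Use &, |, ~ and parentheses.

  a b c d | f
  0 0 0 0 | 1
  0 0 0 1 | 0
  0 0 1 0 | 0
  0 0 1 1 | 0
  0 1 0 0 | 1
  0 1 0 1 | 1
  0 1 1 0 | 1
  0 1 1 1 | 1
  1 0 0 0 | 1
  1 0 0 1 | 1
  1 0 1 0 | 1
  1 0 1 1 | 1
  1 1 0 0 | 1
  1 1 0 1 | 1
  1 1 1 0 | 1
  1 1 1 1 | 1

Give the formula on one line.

  ~a = 1111111100000000
  ~d = 1010101010101010
  (~a | ~d) = 1111111110101010
  ~c = 1100110011001100
  ((~a | ~d) & ~c) = 1100110010001000
  (b | ((~a | ~d) & ~c)) = 1100111110001111
  ((b | ((~a | ~d) & ~c)) & ~d) = 1000101010001010
  (b & d) = 0000010100000101
  (((b | ((~a | ~d) & ~c)) & ~d) | (b & d)) = 1000111110001111
  ((((b | ((~a | ~d) & ~c)) & ~d) | (b & d)) | a) = 1000111111111111

((((b | ((~a | ~d) & ~c)) & ~d) | (b & d)) | a)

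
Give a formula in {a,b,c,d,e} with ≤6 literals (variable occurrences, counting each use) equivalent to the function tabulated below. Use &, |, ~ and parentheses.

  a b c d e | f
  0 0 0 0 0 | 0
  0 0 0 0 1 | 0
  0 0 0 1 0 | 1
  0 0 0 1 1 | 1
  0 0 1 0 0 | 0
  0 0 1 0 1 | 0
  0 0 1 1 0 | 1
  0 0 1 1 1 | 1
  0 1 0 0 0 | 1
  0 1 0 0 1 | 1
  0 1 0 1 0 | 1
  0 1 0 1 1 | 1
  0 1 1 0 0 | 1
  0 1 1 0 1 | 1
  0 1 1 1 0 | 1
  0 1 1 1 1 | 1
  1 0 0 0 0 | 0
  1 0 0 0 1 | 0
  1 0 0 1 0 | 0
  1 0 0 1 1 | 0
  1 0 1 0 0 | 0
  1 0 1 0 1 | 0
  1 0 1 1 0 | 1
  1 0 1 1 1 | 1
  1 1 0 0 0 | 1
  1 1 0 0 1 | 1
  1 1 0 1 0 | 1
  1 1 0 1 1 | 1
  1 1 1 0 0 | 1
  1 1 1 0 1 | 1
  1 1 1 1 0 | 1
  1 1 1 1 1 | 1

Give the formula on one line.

  ~a = 11111111111111110000000000000000
  (~a | c) = 11111111111111110000111100001111
  ((~a | c) & d) = 00110011001100110000001100000011
  (((~a | c) & d) | b) = 00110011111111110000001111111111

(((~a | c) & d) | b)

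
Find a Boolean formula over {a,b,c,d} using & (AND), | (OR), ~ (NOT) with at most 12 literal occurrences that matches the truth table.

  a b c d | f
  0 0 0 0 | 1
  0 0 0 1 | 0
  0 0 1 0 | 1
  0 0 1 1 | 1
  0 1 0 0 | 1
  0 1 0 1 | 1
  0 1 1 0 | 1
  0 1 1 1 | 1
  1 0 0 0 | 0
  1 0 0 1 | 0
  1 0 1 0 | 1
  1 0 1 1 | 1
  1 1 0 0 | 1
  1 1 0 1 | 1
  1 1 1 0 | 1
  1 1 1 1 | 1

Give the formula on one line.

(((~a & ~d) | ((~c & b) & ((d & ~c) & a))) | (b | c))

  ~a = 1111111100000000
  ~d = 1010101010101010
  (~a & ~d) = 1010101000000000
  ~c = 1100110011001100
  (~c & b) = 0000110000001100
  (d & ~c) = 0100010001000100
  ((d & ~c) & a) = 0000000001000100
  ((~c & b) & ((d & ~c) & a)) = 0000000000000100
  ((~a & ~d) | ((~c & b) & ((d & ~c) & a))) = 1010101000000100
  (b | c) = 0011111100111111
  (((~a & ~d) | ((~c & b) & ((d & ~c) & a))) | (b | c)) = 1011111100111111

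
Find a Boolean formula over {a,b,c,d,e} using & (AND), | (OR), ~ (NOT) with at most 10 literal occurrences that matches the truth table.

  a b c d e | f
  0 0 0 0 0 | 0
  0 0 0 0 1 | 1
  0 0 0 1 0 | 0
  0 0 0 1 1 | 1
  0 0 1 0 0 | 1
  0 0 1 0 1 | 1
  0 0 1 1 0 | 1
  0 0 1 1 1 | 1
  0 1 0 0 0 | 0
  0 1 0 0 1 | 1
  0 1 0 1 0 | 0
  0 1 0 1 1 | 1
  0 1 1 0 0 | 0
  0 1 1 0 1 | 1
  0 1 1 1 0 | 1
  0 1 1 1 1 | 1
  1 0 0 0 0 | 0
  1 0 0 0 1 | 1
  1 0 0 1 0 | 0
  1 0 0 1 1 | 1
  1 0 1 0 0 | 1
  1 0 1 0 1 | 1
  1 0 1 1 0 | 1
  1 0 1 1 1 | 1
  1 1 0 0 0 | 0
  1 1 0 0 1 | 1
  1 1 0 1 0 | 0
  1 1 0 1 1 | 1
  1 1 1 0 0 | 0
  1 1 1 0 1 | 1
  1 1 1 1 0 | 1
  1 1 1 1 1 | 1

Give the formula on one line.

  ~c = 11110000111100001111000011110000
  (b & ~c) = 00000000111100000000000011110000
  ~b = 11111111000000001111111100000000
  ((b & ~c) | ~b) = 11111111111100001111111111110000
  (((b & ~c) | ~b) & c) = 00001111000000000000111100000000
  (c | e) = 01011111010111110101111101011111
  (d | e) = 01110111011101110111011101110111
  ((c | e) & (d | e)) = 01010111010101110101011101010111
  ((((b & ~c) | ~b) & c) | ((c | e) & (d | e))) = 01011111010101110101111101010111

((((b & ~c) | ~b) & c) | ((c | e) & (d | e)))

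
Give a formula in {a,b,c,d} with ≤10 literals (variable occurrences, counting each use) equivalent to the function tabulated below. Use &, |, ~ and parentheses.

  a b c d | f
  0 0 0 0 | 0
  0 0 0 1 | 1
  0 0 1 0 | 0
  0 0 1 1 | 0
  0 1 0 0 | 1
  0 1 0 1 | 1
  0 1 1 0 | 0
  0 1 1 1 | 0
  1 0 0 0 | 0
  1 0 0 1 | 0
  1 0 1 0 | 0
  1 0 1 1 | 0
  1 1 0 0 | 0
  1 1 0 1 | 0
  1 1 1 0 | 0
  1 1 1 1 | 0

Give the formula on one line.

((a | (b | d)) & (((~d | ~c) & ~a) & (a | (~b | ~c))))

  (b | d) = 0101111101011111
  (a | (b | d)) = 0101111111111111
  ~d = 1010101010101010
  ~c = 1100110011001100
  (~d | ~c) = 1110111011101110
  ~a = 1111111100000000
  ((~d | ~c) & ~a) = 1110111000000000
  ~b = 1111000011110000
  (~b | ~c) = 1111110011111100
  (a | (~b | ~c)) = 1111110011111111
  (((~d | ~c) & ~a) & (a | (~b | ~c))) = 1110110000000000
  ((a | (b | d)) & (((~d | ~c) & ~a) & (a | (~b | ~c)))) = 0100110000000000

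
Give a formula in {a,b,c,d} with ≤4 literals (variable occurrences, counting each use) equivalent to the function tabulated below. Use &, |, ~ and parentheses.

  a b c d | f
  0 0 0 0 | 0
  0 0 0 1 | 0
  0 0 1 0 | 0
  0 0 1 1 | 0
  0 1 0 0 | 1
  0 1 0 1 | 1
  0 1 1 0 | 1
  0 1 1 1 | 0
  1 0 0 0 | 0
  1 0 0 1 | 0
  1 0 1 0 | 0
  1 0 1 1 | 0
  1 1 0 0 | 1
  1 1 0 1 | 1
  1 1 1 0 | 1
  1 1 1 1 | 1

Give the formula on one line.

((~c | (a | ~d)) & b)

  ~c = 1100110011001100
  ~d = 1010101010101010
  (a | ~d) = 1010101011111111
  (~c | (a | ~d)) = 1110111011111111
  ((~c | (a | ~d)) & b) = 0000111000001111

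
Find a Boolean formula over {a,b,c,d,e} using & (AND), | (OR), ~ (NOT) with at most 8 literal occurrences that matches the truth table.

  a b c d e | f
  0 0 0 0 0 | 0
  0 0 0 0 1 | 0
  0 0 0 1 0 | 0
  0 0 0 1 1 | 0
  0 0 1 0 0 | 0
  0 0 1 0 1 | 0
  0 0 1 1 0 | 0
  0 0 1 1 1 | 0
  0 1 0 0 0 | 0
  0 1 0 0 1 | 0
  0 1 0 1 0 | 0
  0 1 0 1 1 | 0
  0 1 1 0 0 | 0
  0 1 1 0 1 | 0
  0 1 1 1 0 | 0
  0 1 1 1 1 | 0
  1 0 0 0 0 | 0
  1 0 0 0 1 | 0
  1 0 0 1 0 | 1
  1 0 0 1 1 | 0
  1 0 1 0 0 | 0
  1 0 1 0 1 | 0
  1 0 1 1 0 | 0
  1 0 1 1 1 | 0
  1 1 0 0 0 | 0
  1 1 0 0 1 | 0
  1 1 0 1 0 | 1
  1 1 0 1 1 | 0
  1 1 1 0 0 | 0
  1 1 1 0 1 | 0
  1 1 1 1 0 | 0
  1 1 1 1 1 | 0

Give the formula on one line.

(((d & a) & (~d | ~c)) & ((e & ~a) | ~e))

  (d & a) = 00000000000000000011001100110011
  ~d = 11001100110011001100110011001100
  ~c = 11110000111100001111000011110000
  (~d | ~c) = 11111100111111001111110011111100
  ((d & a) & (~d | ~c)) = 00000000000000000011000000110000
  ~a = 11111111111111110000000000000000
  (e & ~a) = 01010101010101010000000000000000
  ~e = 10101010101010101010101010101010
  ((e & ~a) | ~e) = 11111111111111111010101010101010
  (((d & a) & (~d | ~c)) & ((e & ~a) | ~e)) = 00000000000000000010000000100000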